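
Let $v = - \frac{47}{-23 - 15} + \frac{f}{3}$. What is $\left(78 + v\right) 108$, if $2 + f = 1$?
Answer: $\frac{161910}{19} \approx 8521.6$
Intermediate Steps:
$f = -1$ ($f = -2 + 1 = -1$)
$v = \frac{103}{114}$ ($v = - \frac{47}{-23 - 15} - \frac{1}{3} = - \frac{47}{-38} - \frac{1}{3} = \left(-47\right) \left(- \frac{1}{38}\right) - \frac{1}{3} = \frac{47}{38} - \frac{1}{3} = \frac{103}{114} \approx 0.90351$)
$\left(78 + v\right) 108 = \left(78 + \frac{103}{114}\right) 108 = \frac{8995}{114} \cdot 108 = \frac{161910}{19}$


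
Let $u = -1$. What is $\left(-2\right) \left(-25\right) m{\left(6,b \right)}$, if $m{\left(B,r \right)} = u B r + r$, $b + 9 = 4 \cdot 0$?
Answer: $2250$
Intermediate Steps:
$b = -9$ ($b = -9 + 4 \cdot 0 = -9 + 0 = -9$)
$m{\left(B,r \right)} = r - B r$ ($m{\left(B,r \right)} = - B r + r = r - B r$)
$\left(-2\right) \left(-25\right) m{\left(6,b \right)} = \left(-2\right) \left(-25\right) \left(- 9 \left(1 - 6\right)\right) = 50 \left(- 9 \left(1 - 6\right)\right) = 50 \left(\left(-9\right) \left(-5\right)\right) = 50 \cdot 45 = 2250$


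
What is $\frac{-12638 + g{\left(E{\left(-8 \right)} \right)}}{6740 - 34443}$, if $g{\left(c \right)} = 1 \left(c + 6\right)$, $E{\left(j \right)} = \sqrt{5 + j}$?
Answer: $\frac{12632}{27703} - \frac{i \sqrt{3}}{27703} \approx 0.45598 - 6.2522 \cdot 10^{-5} i$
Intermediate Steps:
$g{\left(c \right)} = 6 + c$ ($g{\left(c \right)} = 1 \left(6 + c\right) = 6 + c$)
$\frac{-12638 + g{\left(E{\left(-8 \right)} \right)}}{6740 - 34443} = \frac{-12638 + \left(6 + \sqrt{5 - 8}\right)}{6740 - 34443} = \frac{-12638 + \left(6 + \sqrt{-3}\right)}{-27703} = \left(-12638 + \left(6 + i \sqrt{3}\right)\right) \left(- \frac{1}{27703}\right) = \left(-12632 + i \sqrt{3}\right) \left(- \frac{1}{27703}\right) = \frac{12632}{27703} - \frac{i \sqrt{3}}{27703}$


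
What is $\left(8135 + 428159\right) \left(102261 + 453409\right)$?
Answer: $242435486980$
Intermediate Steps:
$\left(8135 + 428159\right) \left(102261 + 453409\right) = 436294 \cdot 555670 = 242435486980$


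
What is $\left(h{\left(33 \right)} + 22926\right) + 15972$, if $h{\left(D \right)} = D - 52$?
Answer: $38879$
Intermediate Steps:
$h{\left(D \right)} = -52 + D$
$\left(h{\left(33 \right)} + 22926\right) + 15972 = \left(\left(-52 + 33\right) + 22926\right) + 15972 = \left(-19 + 22926\right) + 15972 = 22907 + 15972 = 38879$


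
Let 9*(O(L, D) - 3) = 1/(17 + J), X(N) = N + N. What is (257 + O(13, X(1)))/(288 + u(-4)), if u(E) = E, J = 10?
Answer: 63181/69012 ≈ 0.91551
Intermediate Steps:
X(N) = 2*N
O(L, D) = 730/243 (O(L, D) = 3 + 1/(9*(17 + 10)) = 3 + (⅑)/27 = 3 + (⅑)*(1/27) = 3 + 1/243 = 730/243)
(257 + O(13, X(1)))/(288 + u(-4)) = (257 + 730/243)/(288 - 4) = (63181/243)/284 = (63181/243)*(1/284) = 63181/69012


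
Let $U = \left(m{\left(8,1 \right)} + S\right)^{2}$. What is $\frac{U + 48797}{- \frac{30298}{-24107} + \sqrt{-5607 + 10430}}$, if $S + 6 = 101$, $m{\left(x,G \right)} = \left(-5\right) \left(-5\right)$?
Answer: $- \frac{46158702413542}{2801956177723} + \frac{36726775334453 \sqrt{4823}}{2801956177723} \approx 893.82$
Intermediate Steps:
$m{\left(x,G \right)} = 25$
$S = 95$ ($S = -6 + 101 = 95$)
$U = 14400$ ($U = \left(25 + 95\right)^{2} = 120^{2} = 14400$)
$\frac{U + 48797}{- \frac{30298}{-24107} + \sqrt{-5607 + 10430}} = \frac{14400 + 48797}{- \frac{30298}{-24107} + \sqrt{-5607 + 10430}} = \frac{63197}{\left(-30298\right) \left(- \frac{1}{24107}\right) + \sqrt{4823}} = \frac{63197}{\frac{30298}{24107} + \sqrt{4823}}$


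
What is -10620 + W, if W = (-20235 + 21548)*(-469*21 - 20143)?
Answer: -39390116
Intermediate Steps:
W = -39379496 (W = 1313*(-9849 - 20143) = 1313*(-29992) = -39379496)
-10620 + W = -10620 - 39379496 = -39390116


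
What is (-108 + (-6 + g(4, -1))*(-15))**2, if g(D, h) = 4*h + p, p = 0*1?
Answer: 1764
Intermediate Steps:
p = 0
g(D, h) = 4*h (g(D, h) = 4*h + 0 = 4*h)
(-108 + (-6 + g(4, -1))*(-15))**2 = (-108 + (-6 + 4*(-1))*(-15))**2 = (-108 + (-6 - 4)*(-15))**2 = (-108 - 10*(-15))**2 = (-108 + 150)**2 = 42**2 = 1764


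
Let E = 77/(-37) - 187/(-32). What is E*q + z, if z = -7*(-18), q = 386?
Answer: 934407/592 ≈ 1578.4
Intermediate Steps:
E = 4455/1184 (E = 77*(-1/37) - 187*(-1/32) = -77/37 + 187/32 = 4455/1184 ≈ 3.7627)
z = 126
E*q + z = (4455/1184)*386 + 126 = 859815/592 + 126 = 934407/592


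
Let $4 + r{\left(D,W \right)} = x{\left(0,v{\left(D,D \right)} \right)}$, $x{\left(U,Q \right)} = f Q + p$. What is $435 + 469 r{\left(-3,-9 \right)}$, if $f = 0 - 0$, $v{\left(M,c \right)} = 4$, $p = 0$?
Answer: $-1441$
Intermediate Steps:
$f = 0$ ($f = 0 + 0 = 0$)
$x{\left(U,Q \right)} = 0$ ($x{\left(U,Q \right)} = 0 Q + 0 = 0 + 0 = 0$)
$r{\left(D,W \right)} = -4$ ($r{\left(D,W \right)} = -4 + 0 = -4$)
$435 + 469 r{\left(-3,-9 \right)} = 435 + 469 \left(-4\right) = 435 - 1876 = -1441$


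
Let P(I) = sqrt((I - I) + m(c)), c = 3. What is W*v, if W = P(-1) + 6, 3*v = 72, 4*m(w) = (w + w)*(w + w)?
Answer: 216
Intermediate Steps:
m(w) = w**2 (m(w) = ((w + w)*(w + w))/4 = ((2*w)*(2*w))/4 = (4*w**2)/4 = w**2)
v = 24 (v = (1/3)*72 = 24)
P(I) = 3 (P(I) = sqrt((I - I) + 3**2) = sqrt(0 + 9) = sqrt(9) = 3)
W = 9 (W = 3 + 6 = 9)
W*v = 9*24 = 216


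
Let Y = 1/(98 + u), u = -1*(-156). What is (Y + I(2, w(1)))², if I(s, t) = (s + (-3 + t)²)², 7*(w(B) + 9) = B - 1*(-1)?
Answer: 139737982889700486769/371921901316 ≈ 3.7572e+8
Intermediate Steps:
w(B) = -62/7 + B/7 (w(B) = -9 + (B - 1*(-1))/7 = -9 + (B + 1)/7 = -9 + (1 + B)/7 = -9 + (⅐ + B/7) = -62/7 + B/7)
u = 156
Y = 1/254 (Y = 1/(98 + 156) = 1/254 ≈ 0.0039370)
(Y + I(2, w(1)))² = (1/254 + (2 + (-3 + (-62/7 + (⅐)*1))²)²)² = (1/254 + (2 + (-3 + (-62/7 + ⅐))²)²)² = (1/254 + (2 + (-3 - 61/7)²)²)² = (1/254 + (2 + (-82/7)²)²)² = (1/254 + (2 + 6724/49)²)² = (1/254 + (6822/49)²)² = (1/254 + 46539684/2401)² = (11821082137/609854)² = 139737982889700486769/371921901316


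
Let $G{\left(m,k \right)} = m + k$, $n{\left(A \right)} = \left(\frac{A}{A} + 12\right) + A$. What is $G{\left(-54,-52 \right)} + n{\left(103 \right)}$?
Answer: $10$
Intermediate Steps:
$n{\left(A \right)} = 13 + A$ ($n{\left(A \right)} = \left(1 + 12\right) + A = 13 + A$)
$G{\left(m,k \right)} = k + m$
$G{\left(-54,-52 \right)} + n{\left(103 \right)} = \left(-52 - 54\right) + \left(13 + 103\right) = -106 + 116 = 10$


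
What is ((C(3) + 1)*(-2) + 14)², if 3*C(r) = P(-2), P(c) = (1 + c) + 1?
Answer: 144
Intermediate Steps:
P(c) = 2 + c
C(r) = 0 (C(r) = (2 - 2)/3 = (⅓)*0 = 0)
((C(3) + 1)*(-2) + 14)² = ((0 + 1)*(-2) + 14)² = (1*(-2) + 14)² = (-2 + 14)² = 12² = 144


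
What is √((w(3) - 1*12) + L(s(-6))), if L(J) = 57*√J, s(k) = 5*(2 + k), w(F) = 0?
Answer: √(-12 + 114*I*√5) ≈ 11.027 + 11.558*I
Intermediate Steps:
s(k) = 10 + 5*k
√((w(3) - 1*12) + L(s(-6))) = √((0 - 1*12) + 57*√(10 + 5*(-6))) = √((0 - 12) + 57*√(10 - 30)) = √(-12 + 57*√(-20)) = √(-12 + 57*(2*I*√5)) = √(-12 + 114*I*√5)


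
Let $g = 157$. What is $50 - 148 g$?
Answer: $-23186$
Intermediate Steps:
$50 - 148 g = 50 - 23236 = -23186$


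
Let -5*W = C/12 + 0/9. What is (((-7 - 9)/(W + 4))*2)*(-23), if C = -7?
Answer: 44160/247 ≈ 178.79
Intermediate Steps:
W = 7/60 (W = -(-7/12 + 0/9)/5 = -(-7*1/12 + 0*(⅑))/5 = -(-7/12 + 0)/5 = -⅕*(-7/12) = 7/60 ≈ 0.11667)
(((-7 - 9)/(W + 4))*2)*(-23) = (((-7 - 9)/(7/60 + 4))*2)*(-23) = (-16/247/60*2)*(-23) = (-16*60/247*2)*(-23) = -960/247*2*(-23) = -1920/247*(-23) = 44160/247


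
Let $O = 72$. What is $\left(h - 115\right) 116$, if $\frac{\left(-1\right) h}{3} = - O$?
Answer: $11716$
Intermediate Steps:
$h = 216$ ($h = - 3 \left(\left(-1\right) 72\right) = \left(-3\right) \left(-72\right) = 216$)
$\left(h - 115\right) 116 = \left(216 - 115\right) 116 = 101 \cdot 116 = 11716$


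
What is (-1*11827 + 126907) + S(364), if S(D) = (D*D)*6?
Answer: 910056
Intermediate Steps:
S(D) = 6*D**2 (S(D) = D**2*6 = 6*D**2)
(-1*11827 + 126907) + S(364) = (-1*11827 + 126907) + 6*364**2 = (-11827 + 126907) + 6*132496 = 115080 + 794976 = 910056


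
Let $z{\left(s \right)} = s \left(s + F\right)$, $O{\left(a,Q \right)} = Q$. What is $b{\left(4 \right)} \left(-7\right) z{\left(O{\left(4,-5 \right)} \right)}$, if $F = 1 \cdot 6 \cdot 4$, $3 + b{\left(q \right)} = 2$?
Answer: $-665$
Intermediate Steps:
$b{\left(q \right)} = -1$ ($b{\left(q \right)} = -3 + 2 = -1$)
$F = 24$ ($F = 6 \cdot 4 = 24$)
$z{\left(s \right)} = s \left(24 + s\right)$ ($z{\left(s \right)} = s \left(s + 24\right) = s \left(24 + s\right)$)
$b{\left(4 \right)} \left(-7\right) z{\left(O{\left(4,-5 \right)} \right)} = \left(-1\right) \left(-7\right) \left(- 5 \left(24 - 5\right)\right) = 7 \left(\left(-5\right) 19\right) = 7 \left(-95\right) = -665$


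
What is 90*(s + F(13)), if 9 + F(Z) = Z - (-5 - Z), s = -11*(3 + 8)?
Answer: -8910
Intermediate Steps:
s = -121 (s = -11*11 = -121)
F(Z) = -4 + 2*Z (F(Z) = -9 + (Z - (-5 - Z)) = -9 + (Z + (5 + Z)) = -9 + (5 + 2*Z) = -4 + 2*Z)
90*(s + F(13)) = 90*(-121 + (-4 + 2*13)) = 90*(-121 + (-4 + 26)) = 90*(-121 + 22) = 90*(-99) = -8910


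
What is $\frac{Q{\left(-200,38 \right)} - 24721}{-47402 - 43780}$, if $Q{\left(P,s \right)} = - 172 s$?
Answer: $\frac{10419}{30394} \approx 0.3428$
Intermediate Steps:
$\frac{Q{\left(-200,38 \right)} - 24721}{-47402 - 43780} = \frac{\left(-172\right) 38 - 24721}{-47402 - 43780} = \frac{-6536 - 24721}{-91182} = \left(-31257\right) \left(- \frac{1}{91182}\right) = \frac{10419}{30394}$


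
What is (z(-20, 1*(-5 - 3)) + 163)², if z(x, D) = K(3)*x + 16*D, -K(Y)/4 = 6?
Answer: 265225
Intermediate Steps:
K(Y) = -24 (K(Y) = -4*6 = -24)
z(x, D) = -24*x + 16*D
(z(-20, 1*(-5 - 3)) + 163)² = ((-24*(-20) + 16*(1*(-5 - 3))) + 163)² = ((480 + 16*(1*(-8))) + 163)² = ((480 + 16*(-8)) + 163)² = ((480 - 128) + 163)² = (352 + 163)² = 515² = 265225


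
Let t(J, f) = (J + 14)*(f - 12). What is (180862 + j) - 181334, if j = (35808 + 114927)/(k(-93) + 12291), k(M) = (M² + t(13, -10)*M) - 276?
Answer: -11892299/25302 ≈ -470.01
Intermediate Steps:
t(J, f) = (-12 + f)*(14 + J) (t(J, f) = (14 + J)*(-12 + f) = (-12 + f)*(14 + J))
k(M) = -276 + M² - 594*M (k(M) = (M² + (-168 - 12*13 + 14*(-10) + 13*(-10))*M) - 276 = (M² + (-168 - 156 - 140 - 130)*M) - 276 = (M² - 594*M) - 276 = -276 + M² - 594*M)
j = 50245/25302 (j = (35808 + 114927)/((-276 + (-93)² - 594*(-93)) + 12291) = 150735/((-276 + 8649 + 55242) + 12291) = 150735/(63615 + 12291) = 150735/75906 = 150735*(1/75906) = 50245/25302 ≈ 1.9858)
(180862 + j) - 181334 = (180862 + 50245/25302) - 181334 = 4576220569/25302 - 181334 = -11892299/25302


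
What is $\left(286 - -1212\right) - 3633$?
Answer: $-2135$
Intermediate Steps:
$\left(286 - -1212\right) - 3633 = \left(286 + 1212\right) - 3633 = 1498 - 3633 = -2135$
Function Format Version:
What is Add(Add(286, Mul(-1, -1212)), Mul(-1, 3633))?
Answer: -2135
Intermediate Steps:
Add(Add(286, Mul(-1, -1212)), Mul(-1, 3633)) = Add(Add(286, 1212), -3633) = Add(1498, -3633) = -2135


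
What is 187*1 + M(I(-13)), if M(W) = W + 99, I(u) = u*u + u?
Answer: 442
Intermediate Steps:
I(u) = u + u² (I(u) = u² + u = u + u²)
M(W) = 99 + W
187*1 + M(I(-13)) = 187*1 + (99 - 13*(1 - 13)) = 187 + (99 - 13*(-12)) = 187 + (99 + 156) = 187 + 255 = 442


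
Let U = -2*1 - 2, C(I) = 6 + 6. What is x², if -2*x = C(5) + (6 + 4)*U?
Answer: 196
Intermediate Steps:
C(I) = 12
U = -4 (U = -2 - 2 = -4)
x = 14 (x = -(12 + (6 + 4)*(-4))/2 = -(12 + 10*(-4))/2 = -(12 - 40)/2 = -½*(-28) = 14)
x² = 14² = 196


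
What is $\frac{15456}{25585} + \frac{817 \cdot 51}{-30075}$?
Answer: $- \frac{5725819}{7328275} \approx -0.78133$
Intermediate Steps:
$\frac{15456}{25585} + \frac{817 \cdot 51}{-30075} = 15456 \cdot \frac{1}{25585} + 41667 \left(- \frac{1}{30075}\right) = \frac{2208}{3655} - \frac{13889}{10025} = - \frac{5725819}{7328275}$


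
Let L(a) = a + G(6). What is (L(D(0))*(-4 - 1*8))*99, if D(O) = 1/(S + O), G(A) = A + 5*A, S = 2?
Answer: -43362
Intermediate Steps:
G(A) = 6*A
D(O) = 1/(2 + O)
L(a) = 36 + a (L(a) = a + 6*6 = a + 36 = 36 + a)
(L(D(0))*(-4 - 1*8))*99 = ((36 + 1/(2 + 0))*(-4 - 1*8))*99 = ((36 + 1/2)*(-4 - 8))*99 = ((36 + 1/2)*(-12))*99 = ((73/2)*(-12))*99 = -438*99 = -43362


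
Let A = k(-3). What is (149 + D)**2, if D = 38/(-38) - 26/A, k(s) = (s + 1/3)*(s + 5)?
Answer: 1495729/64 ≈ 23371.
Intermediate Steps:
k(s) = (5 + s)*(1/3 + s) (k(s) = (s + 1*(1/3))*(5 + s) = (s + 1/3)*(5 + s) = (1/3 + s)*(5 + s) = (5 + s)*(1/3 + s))
A = -16/3 (A = 5/3 + (-3)**2 + (16/3)*(-3) = 5/3 + 9 - 16 = -16/3 ≈ -5.3333)
D = 31/8 (D = 38/(-38) - 26/(-16/3) = 38*(-1/38) - 26*(-3/16) = -1 + 39/8 = 31/8 ≈ 3.8750)
(149 + D)**2 = (149 + 31/8)**2 = (1223/8)**2 = 1495729/64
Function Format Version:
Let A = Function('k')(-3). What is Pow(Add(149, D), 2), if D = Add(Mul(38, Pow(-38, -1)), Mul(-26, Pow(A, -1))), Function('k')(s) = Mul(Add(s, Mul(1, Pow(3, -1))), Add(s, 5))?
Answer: Rational(1495729, 64) ≈ 23371.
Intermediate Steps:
Function('k')(s) = Mul(Add(5, s), Add(Rational(1, 3), s)) (Function('k')(s) = Mul(Add(s, Mul(1, Rational(1, 3))), Add(5, s)) = Mul(Add(s, Rational(1, 3)), Add(5, s)) = Mul(Add(Rational(1, 3), s), Add(5, s)) = Mul(Add(5, s), Add(Rational(1, 3), s)))
A = Rational(-16, 3) (A = Add(Rational(5, 3), Pow(-3, 2), Mul(Rational(16, 3), -3)) = Add(Rational(5, 3), 9, -16) = Rational(-16, 3) ≈ -5.3333)
D = Rational(31, 8) (D = Add(Mul(38, Pow(-38, -1)), Mul(-26, Pow(Rational(-16, 3), -1))) = Add(Mul(38, Rational(-1, 38)), Mul(-26, Rational(-3, 16))) = Add(-1, Rational(39, 8)) = Rational(31, 8) ≈ 3.8750)
Pow(Add(149, D), 2) = Pow(Add(149, Rational(31, 8)), 2) = Pow(Rational(1223, 8), 2) = Rational(1495729, 64)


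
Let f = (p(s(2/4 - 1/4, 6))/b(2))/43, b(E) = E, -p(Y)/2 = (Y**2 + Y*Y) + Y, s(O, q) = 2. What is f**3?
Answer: -1000/79507 ≈ -0.012578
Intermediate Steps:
p(Y) = -4*Y**2 - 2*Y (p(Y) = -2*((Y**2 + Y*Y) + Y) = -2*((Y**2 + Y**2) + Y) = -2*(2*Y**2 + Y) = -2*(Y + 2*Y**2) = -4*Y**2 - 2*Y)
f = -10/43 (f = (-2*2*(1 + 2*2)/2)/43 = (-2*2*(1 + 4)*(1/2))*(1/43) = (-2*2*5*(1/2))*(1/43) = -20*1/2*(1/43) = -10*1/43 = -10/43 ≈ -0.23256)
f**3 = (-10/43)**3 = -1000/79507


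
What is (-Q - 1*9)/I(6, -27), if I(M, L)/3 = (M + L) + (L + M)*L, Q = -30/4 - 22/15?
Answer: -1/49140 ≈ -2.0350e-5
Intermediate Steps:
Q = -269/30 (Q = -30*1/4 - 22*1/15 = -15/2 - 22/15 = -269/30 ≈ -8.9667)
I(M, L) = 3*L + 3*M + 3*L*(L + M) (I(M, L) = 3*((M + L) + (L + M)*L) = 3*((L + M) + L*(L + M)) = 3*(L + M + L*(L + M)) = 3*L + 3*M + 3*L*(L + M))
(-Q - 1*9)/I(6, -27) = (-1*(-269/30) - 1*9)/(3*(-27) + 3*6 + 3*(-27)**2 + 3*(-27)*6) = (269/30 - 9)/(-81 + 18 + 3*729 - 486) = -1/30/(-81 + 18 + 2187 - 486) = -1/30/1638 = (1/1638)*(-1/30) = -1/49140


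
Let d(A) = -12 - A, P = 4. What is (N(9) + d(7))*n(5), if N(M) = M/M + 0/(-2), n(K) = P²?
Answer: -288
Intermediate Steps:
n(K) = 16 (n(K) = 4² = 16)
N(M) = 1 (N(M) = 1 + 0*(-½) = 1 + 0 = 1)
(N(9) + d(7))*n(5) = (1 + (-12 - 1*7))*16 = (1 + (-12 - 7))*16 = (1 - 19)*16 = -18*16 = -288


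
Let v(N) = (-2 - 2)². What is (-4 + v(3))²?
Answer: 144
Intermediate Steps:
v(N) = 16 (v(N) = (-4)² = 16)
(-4 + v(3))² = (-4 + 16)² = 12² = 144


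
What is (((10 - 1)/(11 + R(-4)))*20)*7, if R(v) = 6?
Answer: 1260/17 ≈ 74.118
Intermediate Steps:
(((10 - 1)/(11 + R(-4)))*20)*7 = (((10 - 1)/(11 + 6))*20)*7 = ((9/17)*20)*7 = (180/17)*7 = 1260/17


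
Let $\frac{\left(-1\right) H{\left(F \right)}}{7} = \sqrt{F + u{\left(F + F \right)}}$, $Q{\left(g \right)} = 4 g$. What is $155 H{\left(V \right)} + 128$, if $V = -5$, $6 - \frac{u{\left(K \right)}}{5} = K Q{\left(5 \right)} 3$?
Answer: $-59547$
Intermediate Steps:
$u{\left(K \right)} = 30 - 300 K$ ($u{\left(K \right)} = 30 - 5 K 4 \cdot 5 \cdot 3 = 30 - 5 K 20 \cdot 3 = 30 - 5 \cdot 20 K 3 = 30 - 5 \cdot 60 K = 30 - 300 K$)
$H{\left(F \right)} = - 7 \sqrt{30 - 599 F}$ ($H{\left(F \right)} = - 7 \sqrt{F - \left(-30 + 300 \left(F + F\right)\right)} = - 7 \sqrt{F - \left(-30 + 300 \cdot 2 F\right)} = - 7 \sqrt{F - \left(-30 + 600 F\right)} = - 7 \sqrt{30 - 599 F}$)
$155 H{\left(V \right)} + 128 = 155 \left(- 7 \sqrt{30 - -2995}\right) + 128 = 155 \left(- 7 \sqrt{30 + 2995}\right) + 128 = 155 \left(- 7 \sqrt{3025}\right) + 128 = 155 \left(\left(-7\right) 55\right) + 128 = 155 \left(-385\right) + 128 = -59675 + 128 = -59547$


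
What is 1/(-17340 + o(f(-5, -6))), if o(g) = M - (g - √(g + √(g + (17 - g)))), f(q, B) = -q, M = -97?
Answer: -1/(17442 - √(5 + √17)) ≈ -5.7343e-5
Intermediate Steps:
o(g) = -97 + √(g + √17) - g (o(g) = -97 - (g - √(g + √(g + (17 - g)))) = -97 - (g - √(g + √17)) = -97 + (√(g + √17) - g) = -97 + √(g + √17) - g)
1/(-17340 + o(f(-5, -6))) = 1/(-17340 + (-97 + √(-1*(-5) + √17) - (-1)*(-5))) = 1/(-17340 + (-97 + √(5 + √17) - 1*5)) = 1/(-17340 + (-97 + √(5 + √17) - 5)) = 1/(-17340 + (-102 + √(5 + √17))) = 1/(-17442 + √(5 + √17))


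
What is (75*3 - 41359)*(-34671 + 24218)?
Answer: 429973702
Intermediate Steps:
(75*3 - 41359)*(-34671 + 24218) = (225 - 41359)*(-10453) = -41134*(-10453) = 429973702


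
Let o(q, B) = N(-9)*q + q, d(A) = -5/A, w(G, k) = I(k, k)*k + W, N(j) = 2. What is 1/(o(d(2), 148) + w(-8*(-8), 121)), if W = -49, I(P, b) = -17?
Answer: -2/4227 ≈ -0.00047315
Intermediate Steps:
w(G, k) = -49 - 17*k (w(G, k) = -17*k - 49 = -49 - 17*k)
o(q, B) = 3*q (o(q, B) = 2*q + q = 3*q)
1/(o(d(2), 148) + w(-8*(-8), 121)) = 1/(3*(-5/2) + (-49 - 17*121)) = 1/(3*(-5*½) + (-49 - 2057)) = 1/(3*(-5/2) - 2106) = 1/(-15/2 - 2106) = 1/(-4227/2) = -2/4227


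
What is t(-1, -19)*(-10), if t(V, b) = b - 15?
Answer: 340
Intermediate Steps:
t(V, b) = -15 + b
t(-1, -19)*(-10) = (-15 - 19)*(-10) = -34*(-10) = 340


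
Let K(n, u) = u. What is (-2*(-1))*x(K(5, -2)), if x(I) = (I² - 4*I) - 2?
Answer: 20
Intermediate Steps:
x(I) = -2 + I² - 4*I
(-2*(-1))*x(K(5, -2)) = (-2*(-1))*(-2 + (-2)² - 4*(-2)) = 2*(-2 + 4 + 8) = 2*10 = 20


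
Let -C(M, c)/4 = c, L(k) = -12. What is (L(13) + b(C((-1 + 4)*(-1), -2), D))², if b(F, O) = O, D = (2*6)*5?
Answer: 2304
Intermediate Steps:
C(M, c) = -4*c
D = 60 (D = 12*5 = 60)
(L(13) + b(C((-1 + 4)*(-1), -2), D))² = (-12 + 60)² = 48² = 2304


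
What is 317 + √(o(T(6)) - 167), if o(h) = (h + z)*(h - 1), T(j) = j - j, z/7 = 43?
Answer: 317 + 6*I*√13 ≈ 317.0 + 21.633*I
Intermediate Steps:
z = 301 (z = 7*43 = 301)
T(j) = 0
o(h) = (-1 + h)*(301 + h) (o(h) = (h + 301)*(h - 1) = (301 + h)*(-1 + h) = (-1 + h)*(301 + h))
317 + √(o(T(6)) - 167) = 317 + √((-301 + 0² + 300*0) - 167) = 317 + √((-301 + 0 + 0) - 167) = 317 + √(-301 - 167) = 317 + √(-468) = 317 + 6*I*√13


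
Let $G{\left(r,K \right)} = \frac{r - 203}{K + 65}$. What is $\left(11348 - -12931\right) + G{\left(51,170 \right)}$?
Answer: $\frac{5705413}{235} \approx 24278.0$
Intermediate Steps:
$G{\left(r,K \right)} = \frac{-203 + r}{65 + K}$
$\left(11348 - -12931\right) + G{\left(51,170 \right)} = \left(11348 - -12931\right) + \frac{-203 + 51}{65 + 170} = \left(11348 + 12931\right) + \frac{1}{235} \left(-152\right) = 24279 + \frac{1}{235} \left(-152\right) = 24279 - \frac{152}{235} = \frac{5705413}{235}$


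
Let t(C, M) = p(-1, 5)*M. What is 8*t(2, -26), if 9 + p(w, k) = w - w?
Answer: 1872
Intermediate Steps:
p(w, k) = -9 (p(w, k) = -9 + (w - w) = -9 + 0 = -9)
t(C, M) = -9*M
8*t(2, -26) = 8*(-9*(-26)) = 8*234 = 1872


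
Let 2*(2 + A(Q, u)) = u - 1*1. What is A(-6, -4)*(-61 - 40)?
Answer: 909/2 ≈ 454.50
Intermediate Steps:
A(Q, u) = -5/2 + u/2 (A(Q, u) = -2 + (u - 1*1)/2 = -2 + (u - 1)/2 = -2 + (-1 + u)/2 = -2 + (-1/2 + u/2) = -5/2 + u/2)
A(-6, -4)*(-61 - 40) = (-5/2 + (1/2)*(-4))*(-61 - 40) = (-5/2 - 2)*(-101) = -9/2*(-101) = 909/2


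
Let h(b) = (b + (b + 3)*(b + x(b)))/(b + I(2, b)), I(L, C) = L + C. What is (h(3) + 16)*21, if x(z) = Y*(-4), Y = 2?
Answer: 2121/8 ≈ 265.13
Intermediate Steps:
x(z) = -8 (x(z) = 2*(-4) = -8)
I(L, C) = C + L
h(b) = (b + (-8 + b)*(3 + b))/(2 + 2*b) (h(b) = (b + (b + 3)*(b - 8))/(b + (b + 2)) = (b + (3 + b)*(-8 + b))/(b + (2 + b)) = (b + (-8 + b)*(3 + b))/(2 + 2*b))
(h(3) + 16)*21 = ((-24 + 3**2 - 4*3)/(2*(1 + 3)) + 16)*21 = ((1/2)*(-24 + 9 - 12)/4 + 16)*21 = ((1/2)*(1/4)*(-27) + 16)*21 = (-27/8 + 16)*21 = (101/8)*21 = 2121/8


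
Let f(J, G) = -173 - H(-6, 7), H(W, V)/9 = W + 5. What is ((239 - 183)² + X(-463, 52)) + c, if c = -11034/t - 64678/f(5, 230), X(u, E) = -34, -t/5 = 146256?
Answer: 17471756219/4997080 ≈ 3496.4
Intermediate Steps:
t = -731280 (t = -5*146256 = -731280)
H(W, V) = 45 + 9*W (H(W, V) = 9*(W + 5) = 9*(5 + W) = 45 + 9*W)
f(J, G) = -164 (f(J, G) = -173 - (45 + 9*(-6)) = -173 - (45 - 54) = -173 - 1*(-9) = -173 + 9 = -164)
c = 1970814059/4997080 (c = -11034/(-731280) - 64678/(-164) = -11034*(-1/731280) - 64678*(-1/164) = 1839/121880 + 32339/82 = 1970814059/4997080 ≈ 394.39)
((239 - 183)² + X(-463, 52)) + c = ((239 - 183)² - 34) + 1970814059/4997080 = (56² - 34) + 1970814059/4997080 = (3136 - 34) + 1970814059/4997080 = 3102 + 1970814059/4997080 = 17471756219/4997080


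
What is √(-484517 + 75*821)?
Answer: I*√422942 ≈ 650.34*I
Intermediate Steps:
√(-484517 + 75*821) = √(-484517 + 61575) = √(-422942) = I*√422942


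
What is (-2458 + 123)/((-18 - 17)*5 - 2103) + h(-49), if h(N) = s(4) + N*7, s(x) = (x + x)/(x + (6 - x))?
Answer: -2327945/6834 ≈ -340.64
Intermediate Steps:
s(x) = x/3 (s(x) = (2*x)/6 = (2*x)*(⅙) = x/3)
h(N) = 4/3 + 7*N (h(N) = (⅓)*4 + N*7 = 4/3 + 7*N)
(-2458 + 123)/((-18 - 17)*5 - 2103) + h(-49) = (-2458 + 123)/((-18 - 17)*5 - 2103) + (4/3 + 7*(-49)) = -2335/(-35*5 - 2103) + (4/3 - 343) = -2335/(-175 - 2103) - 1025/3 = -2335/(-2278) - 1025/3 = -2335*(-1/2278) - 1025/3 = 2335/2278 - 1025/3 = -2327945/6834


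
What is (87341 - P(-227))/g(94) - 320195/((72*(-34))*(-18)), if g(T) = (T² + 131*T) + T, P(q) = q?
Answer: -43288621/13766112 ≈ -3.1446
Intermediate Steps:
g(T) = T² + 132*T
(87341 - P(-227))/g(94) - 320195/((72*(-34))*(-18)) = (87341 - 1*(-227))/((94*(132 + 94))) - 320195/((72*(-34))*(-18)) = (87341 + 227)/((94*226)) - 320195/((-2448*(-18))) = 87568/21244 - 320195/44064 = 87568*(1/21244) - 320195*1/44064 = 21892/5311 - 18835/2592 = -43288621/13766112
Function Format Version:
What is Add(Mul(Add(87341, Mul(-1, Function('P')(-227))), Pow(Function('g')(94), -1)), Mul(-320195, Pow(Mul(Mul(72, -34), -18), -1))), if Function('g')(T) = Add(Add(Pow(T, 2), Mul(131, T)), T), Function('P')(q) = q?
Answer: Rational(-43288621, 13766112) ≈ -3.1446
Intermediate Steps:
Function('g')(T) = Add(Pow(T, 2), Mul(132, T))
Add(Mul(Add(87341, Mul(-1, Function('P')(-227))), Pow(Function('g')(94), -1)), Mul(-320195, Pow(Mul(Mul(72, -34), -18), -1))) = Add(Mul(Add(87341, Mul(-1, -227)), Pow(Mul(94, Add(132, 94)), -1)), Mul(-320195, Pow(Mul(Mul(72, -34), -18), -1))) = Add(Mul(Add(87341, 227), Pow(Mul(94, 226), -1)), Mul(-320195, Pow(Mul(-2448, -18), -1))) = Add(Mul(87568, Pow(21244, -1)), Mul(-320195, Pow(44064, -1))) = Add(Mul(87568, Rational(1, 21244)), Mul(-320195, Rational(1, 44064))) = Add(Rational(21892, 5311), Rational(-18835, 2592)) = Rational(-43288621, 13766112)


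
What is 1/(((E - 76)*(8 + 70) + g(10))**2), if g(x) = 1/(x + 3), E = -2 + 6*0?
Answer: 169/6255386281 ≈ 2.7017e-8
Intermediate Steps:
E = -2 (E = -2 + 0 = -2)
g(x) = 1/(3 + x)
1/(((E - 76)*(8 + 70) + g(10))**2) = 1/(((-2 - 76)*(8 + 70) + 1/(3 + 10))**2) = 1/((-78*78 + 1/13)**2) = 1/((-6084 + 1/13)**2) = 1/((-79091/13)**2) = 1/(6255386281/169) = 169/6255386281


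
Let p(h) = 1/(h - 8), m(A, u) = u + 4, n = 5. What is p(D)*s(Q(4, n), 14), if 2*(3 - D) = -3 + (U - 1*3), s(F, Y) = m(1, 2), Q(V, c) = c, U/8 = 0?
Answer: -3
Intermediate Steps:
U = 0 (U = 8*0 = 0)
m(A, u) = 4 + u
s(F, Y) = 6 (s(F, Y) = 4 + 2 = 6)
D = 6 (D = 3 - (-3 + (0 - 1*3))/2 = 3 - (-3 + (0 - 3))/2 = 3 - (-3 - 3)/2 = 3 - 1/2*(-6) = 3 + 3 = 6)
p(h) = 1/(-8 + h)
p(D)*s(Q(4, n), 14) = 6/(-8 + 6) = 6/(-2) = -1/2*6 = -3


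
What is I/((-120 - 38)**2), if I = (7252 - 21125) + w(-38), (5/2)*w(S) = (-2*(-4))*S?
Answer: -69973/124820 ≈ -0.56059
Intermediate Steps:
w(S) = 16*S/5 (w(S) = 2*((-2*(-4))*S)/5 = 2*(8*S)/5 = 16*S/5)
I = -69973/5 (I = (7252 - 21125) + (16/5)*(-38) = -13873 - 608/5 = -69973/5 ≈ -13995.)
I/((-120 - 38)**2) = -69973/(5*(-120 - 38)**2) = -69973/(5*((-158)**2)) = -69973/5/24964 = -69973/5*1/24964 = -69973/124820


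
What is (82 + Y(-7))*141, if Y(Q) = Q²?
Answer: 18471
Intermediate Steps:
(82 + Y(-7))*141 = (82 + (-7)²)*141 = (82 + 49)*141 = 131*141 = 18471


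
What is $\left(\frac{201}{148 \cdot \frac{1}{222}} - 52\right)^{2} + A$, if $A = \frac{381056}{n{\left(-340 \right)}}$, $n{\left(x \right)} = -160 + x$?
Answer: $\frac{30744069}{500} \approx 61488.0$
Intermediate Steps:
$A = - \frac{95264}{125}$ ($A = \frac{381056}{-160 - 340} = \frac{381056}{-500} = 381056 \left(- \frac{1}{500}\right) = - \frac{95264}{125} \approx -762.11$)
$\left(\frac{201}{148 \cdot \frac{1}{222}} - 52\right)^{2} + A = \left(\frac{201}{148 \cdot \frac{1}{222}} - 52\right)^{2} - \frac{95264}{125} = \left(\frac{201}{\frac{2}{3}} - 52\right)^{2} - \frac{95264}{125} = \left(201 \cdot \frac{3}{2} - 52\right)^{2} - \frac{95264}{125} = \left(\frac{603}{2} - 52\right)^{2} - \frac{95264}{125} = \left(\frac{499}{2}\right)^{2} - \frac{95264}{125} = \frac{249001}{4} - \frac{95264}{125} = \frac{30744069}{500}$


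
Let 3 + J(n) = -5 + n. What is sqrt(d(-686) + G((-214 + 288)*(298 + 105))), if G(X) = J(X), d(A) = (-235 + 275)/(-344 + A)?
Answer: sqrt(316296314)/103 ≈ 172.67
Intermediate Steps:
J(n) = -8 + n (J(n) = -3 + (-5 + n) = -8 + n)
d(A) = 40/(-344 + A)
G(X) = -8 + X
sqrt(d(-686) + G((-214 + 288)*(298 + 105))) = sqrt(40/(-344 - 686) + (-8 + (-214 + 288)*(298 + 105))) = sqrt(40/(-1030) + (-8 + 74*403)) = sqrt(40*(-1/1030) + (-8 + 29822)) = sqrt(-4/103 + 29814) = sqrt(3070838/103) = sqrt(316296314)/103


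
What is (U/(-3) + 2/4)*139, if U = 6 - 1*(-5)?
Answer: -2641/6 ≈ -440.17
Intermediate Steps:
U = 11 (U = 6 + 5 = 11)
(U/(-3) + 2/4)*139 = (11/(-3) + 2/4)*139 = (11*(-1/3) + 2*(1/4))*139 = (-11/3 + 1/2)*139 = -19/6*139 = -2641/6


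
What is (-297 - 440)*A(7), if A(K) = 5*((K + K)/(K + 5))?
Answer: -25795/6 ≈ -4299.2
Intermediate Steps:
A(K) = 10*K/(5 + K) (A(K) = 5*((2*K)/(5 + K)) = 5*(2*K/(5 + K)) = 10*K/(5 + K))
(-297 - 440)*A(7) = (-297 - 440)*(10*7/(5 + 7)) = -7370*7/12 = -737*35/6 = -25795/6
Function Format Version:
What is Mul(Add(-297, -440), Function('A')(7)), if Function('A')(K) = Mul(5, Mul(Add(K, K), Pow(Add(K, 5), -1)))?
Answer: Rational(-25795, 6) ≈ -4299.2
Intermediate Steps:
Function('A')(K) = Mul(10, K, Pow(Add(5, K), -1)) (Function('A')(K) = Mul(5, Mul(Mul(2, K), Pow(Add(5, K), -1))) = Mul(5, Mul(2, K, Pow(Add(5, K), -1))) = Mul(10, K, Pow(Add(5, K), -1)))
Mul(Add(-297, -440), Function('A')(7)) = Mul(Add(-297, -440), Mul(10, 7, Pow(Add(5, 7), -1))) = Mul(-737, Mul(10, 7, Pow(12, -1))) = Mul(-737, Mul(10, 7, Rational(1, 12))) = Mul(-737, Rational(35, 6)) = Rational(-25795, 6)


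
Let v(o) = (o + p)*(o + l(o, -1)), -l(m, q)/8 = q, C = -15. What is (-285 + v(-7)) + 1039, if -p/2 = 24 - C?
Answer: 669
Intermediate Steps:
l(m, q) = -8*q
p = -78 (p = -2*(24 - 1*(-15)) = -2*(24 + 15) = -2*39 = -78)
v(o) = (-78 + o)*(8 + o) (v(o) = (o - 78)*(o - 8*(-1)) = (-78 + o)*(o + 8) = (-78 + o)*(8 + o))
(-285 + v(-7)) + 1039 = (-285 + (-624 + (-7)² - 70*(-7))) + 1039 = (-285 + (-624 + 49 + 490)) + 1039 = (-285 - 85) + 1039 = -370 + 1039 = 669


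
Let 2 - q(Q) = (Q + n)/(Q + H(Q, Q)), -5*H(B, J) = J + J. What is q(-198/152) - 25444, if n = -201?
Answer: -2544383/99 ≈ -25701.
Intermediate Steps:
H(B, J) = -2*J/5 (H(B, J) = -(J + J)/5 = -2*J/5)
q(Q) = 2 - 5*(-201 + Q)/(3*Q) (q(Q) = 2 - (Q - 201)/(Q - 2*Q/5) = 2 - (-201 + Q)/(3*Q/5) = 2 - (-201 + Q)*5/(3*Q) = 2 - 5*(-201 + Q)/(3*Q))
q(-198/152) - 25444 = (1005 - 198/152)/(3*((-198/152))) - 25444 = (1005 - 198*1/152)/(3*((-198*1/152))) - 25444 = (1005 - 99/76)/(3*(-99/76)) - 25444 = (⅓)*(-76/99)*(76281/76) - 25444 = -25427/99 - 25444 = -2544383/99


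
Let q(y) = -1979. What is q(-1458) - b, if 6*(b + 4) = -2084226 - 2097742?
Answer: 2085059/3 ≈ 6.9502e+5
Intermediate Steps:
b = -2090996/3 (b = -4 + (-2084226 - 2097742)/6 = -4 + (1/6)*(-4181968) = -4 - 2090984/3 = -2090996/3 ≈ -6.9700e+5)
q(-1458) - b = -1979 - 1*(-2090996/3) = -1979 + 2090996/3 = 2085059/3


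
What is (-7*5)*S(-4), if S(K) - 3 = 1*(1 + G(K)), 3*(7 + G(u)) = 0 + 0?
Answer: 105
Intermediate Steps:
G(u) = -7 (G(u) = -7 + (0 + 0)/3 = -7 + (⅓)*0 = -7 + 0 = -7)
S(K) = -3 (S(K) = 3 + 1*(1 - 7) = 3 + 1*(-6) = 3 - 6 = -3)
(-7*5)*S(-4) = -7*5*(-3) = -35*(-3) = 105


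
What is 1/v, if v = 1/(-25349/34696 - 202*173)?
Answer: -1212511765/34696 ≈ -34947.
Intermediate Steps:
v = -34696/1212511765 (v = 1/(-25349*1/34696 - 34946) = 1/(-25349/34696 - 34946) = 1/(-1212511765/34696) = -34696/1212511765 ≈ -2.8615e-5)
1/v = 1/(-34696/1212511765) = -1212511765/34696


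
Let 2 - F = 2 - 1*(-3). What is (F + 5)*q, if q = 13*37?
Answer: 962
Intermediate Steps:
q = 481
F = -3 (F = 2 - (2 - 1*(-3)) = 2 - (2 + 3) = 2 - 1*5 = 2 - 5 = -3)
(F + 5)*q = (-3 + 5)*481 = 2*481 = 962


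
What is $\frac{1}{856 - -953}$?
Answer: $\frac{1}{1809} \approx 0.00055279$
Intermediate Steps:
$\frac{1}{856 - -953} = \frac{1}{856 + 953} = \frac{1}{1809}$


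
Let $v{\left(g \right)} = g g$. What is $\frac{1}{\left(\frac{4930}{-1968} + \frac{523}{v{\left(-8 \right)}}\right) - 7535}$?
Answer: $- \frac{7872}{59270911} \approx -0.00013281$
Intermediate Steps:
$v{\left(g \right)} = g^{2}$
$\frac{1}{\left(\frac{4930}{-1968} + \frac{523}{v{\left(-8 \right)}}\right) - 7535} = \frac{1}{\left(\frac{4930}{-1968} + \frac{523}{\left(-8\right)^{2}}\right) - 7535} = \frac{1}{\left(4930 \left(- \frac{1}{1968}\right) + \frac{523}{64}\right) - 7535} = \frac{1}{\left(- \frac{2465}{984} + 523 \cdot \frac{1}{64}\right) - 7535} = \frac{1}{\left(- \frac{2465}{984} + \frac{523}{64}\right) - 7535} = \frac{1}{\frac{44609}{7872} - 7535} = \frac{1}{- \frac{59270911}{7872}} = - \frac{7872}{59270911}$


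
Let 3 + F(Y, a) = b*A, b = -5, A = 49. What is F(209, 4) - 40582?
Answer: -40830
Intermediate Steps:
F(Y, a) = -248 (F(Y, a) = -3 - 5*49 = -3 - 245 = -248)
F(209, 4) - 40582 = -248 - 40582 = -40830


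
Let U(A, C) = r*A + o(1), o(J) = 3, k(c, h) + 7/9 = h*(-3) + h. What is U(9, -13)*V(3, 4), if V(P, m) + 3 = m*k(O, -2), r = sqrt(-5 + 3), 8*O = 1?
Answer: 89/3 + 89*I*sqrt(2) ≈ 29.667 + 125.86*I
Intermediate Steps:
O = 1/8 (O = (1/8)*1 = 1/8 ≈ 0.12500)
k(c, h) = -7/9 - 2*h (k(c, h) = -7/9 + (h*(-3) + h) = -7/9 + (-3*h + h) = -7/9 - 2*h)
r = I*sqrt(2) (r = sqrt(-2) = I*sqrt(2) ≈ 1.4142*I)
U(A, C) = 3 + I*A*sqrt(2) (U(A, C) = (I*sqrt(2))*A + 3 = I*A*sqrt(2) + 3 = 3 + I*A*sqrt(2))
V(P, m) = -3 + 29*m/9 (V(P, m) = -3 + m*(-7/9 - 2*(-2)) = -3 + m*(-7/9 + 4) = -3 + m*(29/9) = -3 + 29*m/9)
U(9, -13)*V(3, 4) = (3 + I*9*sqrt(2))*(-3 + (29/9)*4) = (3 + 9*I*sqrt(2))*(-3 + 116/9) = (3 + 9*I*sqrt(2))*(89/9) = 89/3 + 89*I*sqrt(2)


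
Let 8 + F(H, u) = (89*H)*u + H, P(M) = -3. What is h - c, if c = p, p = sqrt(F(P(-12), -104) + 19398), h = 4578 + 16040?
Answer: 20618 - sqrt(47155) ≈ 20401.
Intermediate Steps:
h = 20618
F(H, u) = -8 + H + 89*H*u (F(H, u) = -8 + ((89*H)*u + H) = -8 + (89*H*u + H) = -8 + (H + 89*H*u) = -8 + H + 89*H*u)
p = sqrt(47155) (p = sqrt((-8 - 3 + 89*(-3)*(-104)) + 19398) = sqrt((-8 - 3 + 27768) + 19398) = sqrt(27757 + 19398) = sqrt(47155) ≈ 217.15)
c = sqrt(47155) ≈ 217.15
h - c = 20618 - sqrt(47155)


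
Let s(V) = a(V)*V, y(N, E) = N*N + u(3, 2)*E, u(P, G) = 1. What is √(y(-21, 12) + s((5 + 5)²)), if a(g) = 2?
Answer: √653 ≈ 25.554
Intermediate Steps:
y(N, E) = E + N² (y(N, E) = N*N + 1*E = N² + E = E + N²)
s(V) = 2*V
√(y(-21, 12) + s((5 + 5)²)) = √((12 + (-21)²) + 2*(5 + 5)²) = √((12 + 441) + 2*10²) = √(453 + 2*100) = √(453 + 200) = √653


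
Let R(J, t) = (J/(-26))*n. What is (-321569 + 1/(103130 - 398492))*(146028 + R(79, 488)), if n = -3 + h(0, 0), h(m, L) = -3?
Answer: -60109241223730793/1279902 ≈ -4.6964e+10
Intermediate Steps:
n = -6 (n = -3 - 3 = -6)
R(J, t) = 3*J/13 (R(J, t) = (J/(-26))*(-6) = (J*(-1/26))*(-6) = -J/26*(-6) = 3*J/13)
(-321569 + 1/(103130 - 398492))*(146028 + R(79, 488)) = (-321569 + 1/(103130 - 398492))*(146028 + (3/13)*79) = (-321569 + 1/(-295362))*(146028 + 237/13) = (-321569 - 1/295362)*(1898601/13) = -94979262979/295362*1898601/13 = -60109241223730793/1279902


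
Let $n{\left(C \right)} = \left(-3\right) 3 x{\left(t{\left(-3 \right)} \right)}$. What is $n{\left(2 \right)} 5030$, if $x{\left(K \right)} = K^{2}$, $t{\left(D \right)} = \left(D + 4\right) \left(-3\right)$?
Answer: $-407430$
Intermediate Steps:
$t{\left(D \right)} = -12 - 3 D$ ($t{\left(D \right)} = \left(4 + D\right) \left(-3\right) = -12 - 3 D$)
$n{\left(C \right)} = -81$ ($n{\left(C \right)} = \left(-3\right) 3 \left(-12 - -9\right)^{2} = - 9 \left(-12 + 9\right)^{2} = - 9 \left(-3\right)^{2} = \left(-9\right) 9 = -81$)
$n{\left(2 \right)} 5030 = \left(-81\right) 5030 = -407430$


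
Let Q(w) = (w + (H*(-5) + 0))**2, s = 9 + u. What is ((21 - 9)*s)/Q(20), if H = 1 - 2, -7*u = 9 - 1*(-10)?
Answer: 528/4375 ≈ 0.12069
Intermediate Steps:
u = -19/7 (u = -(9 - 1*(-10))/7 = -(9 + 10)/7 = -1/7*19 = -19/7 ≈ -2.7143)
H = -1
s = 44/7 (s = 9 - 19/7 = 44/7 ≈ 6.2857)
Q(w) = (5 + w)**2 (Q(w) = (w + (-1*(-5) + 0))**2 = (w + (5 + 0))**2 = (w + 5)**2 = (5 + w)**2)
((21 - 9)*s)/Q(20) = ((21 - 9)*(44/7))/((5 + 20)**2) = (12*(44/7))/(25**2) = (528/7)/625 = (528/7)*(1/625) = 528/4375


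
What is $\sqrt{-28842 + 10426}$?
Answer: $4 i \sqrt{1151} \approx 135.71 i$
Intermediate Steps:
$\sqrt{-28842 + 10426} = \sqrt{-18416} = 4 i \sqrt{1151}$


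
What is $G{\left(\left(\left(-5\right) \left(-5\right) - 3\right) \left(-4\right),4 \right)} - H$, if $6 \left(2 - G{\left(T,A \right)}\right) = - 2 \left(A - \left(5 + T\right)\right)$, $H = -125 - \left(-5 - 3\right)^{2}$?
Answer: $220$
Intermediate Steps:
$H = -189$ ($H = -125 - \left(-8\right)^{2} = -125 - 64 = -189$)
$G{\left(T,A \right)} = \frac{1}{3} - \frac{T}{3} + \frac{A}{3}$ ($G{\left(T,A \right)} = 2 - \frac{\left(-2\right) \left(A - \left(5 + T\right)\right)}{6} = 2 - \frac{\left(-2\right) \left(-5 + A - T\right)}{6} = 2 - \frac{10 - 2 A + 2 T}{6} = 2 - \left(\frac{5}{3} - \frac{A}{3} + \frac{T}{3}\right) = \frac{1}{3} - \frac{T}{3} + \frac{A}{3}$)
$G{\left(\left(\left(-5\right) \left(-5\right) - 3\right) \left(-4\right),4 \right)} - H = \left(\frac{1}{3} - \frac{\left(\left(-5\right) \left(-5\right) - 3\right) \left(-4\right)}{3} + \frac{1}{3} \cdot 4\right) - -189 = \left(\frac{1}{3} - \frac{\left(25 - 3\right) \left(-4\right)}{3} + \frac{4}{3}\right) + 189 = \left(\frac{1}{3} - \frac{22 \left(-4\right)}{3} + \frac{4}{3}\right) + 189 = \left(\frac{1}{3} - - \frac{88}{3} + \frac{4}{3}\right) + 189 = \left(\frac{1}{3} + \frac{88}{3} + \frac{4}{3}\right) + 189 = 31 + 189 = 220$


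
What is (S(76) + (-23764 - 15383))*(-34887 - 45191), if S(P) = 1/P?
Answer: 119122871669/38 ≈ 3.1348e+9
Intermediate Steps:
(S(76) + (-23764 - 15383))*(-34887 - 45191) = (1/76 + (-23764 - 15383))*(-34887 - 45191) = (1/76 - 39147)*(-80078) = -2975171/76*(-80078) = 119122871669/38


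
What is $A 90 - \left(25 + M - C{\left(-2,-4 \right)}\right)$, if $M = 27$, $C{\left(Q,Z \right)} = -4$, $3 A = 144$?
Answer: $4264$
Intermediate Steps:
$A = 48$ ($A = \frac{1}{3} \cdot 144 = 48$)
$A 90 - \left(25 + M - C{\left(-2,-4 \right)}\right) = 48 \cdot 90 - 56 = 4320 - 56 = 4264$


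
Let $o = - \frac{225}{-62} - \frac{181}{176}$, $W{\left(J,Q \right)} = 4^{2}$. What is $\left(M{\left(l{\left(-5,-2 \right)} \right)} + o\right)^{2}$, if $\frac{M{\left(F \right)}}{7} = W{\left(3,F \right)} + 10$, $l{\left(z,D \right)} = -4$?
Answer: $\frac{1014413566761}{29767936} \approx 34077.0$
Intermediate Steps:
$W{\left(J,Q \right)} = 16$
$M{\left(F \right)} = 182$ ($M{\left(F \right)} = 7 \left(16 + 10\right) = 7 \cdot 26 = 182$)
$o = \frac{14189}{5456}$ ($o = \left(-225\right) \left(- \frac{1}{62}\right) - \frac{181}{176} = \frac{225}{62} - \frac{181}{176} = \frac{14189}{5456} \approx 2.6006$)
$\left(M{\left(l{\left(-5,-2 \right)} \right)} + o\right)^{2} = \left(182 + \frac{14189}{5456}\right)^{2} = \left(\frac{1007181}{5456}\right)^{2} = \frac{1014413566761}{29767936}$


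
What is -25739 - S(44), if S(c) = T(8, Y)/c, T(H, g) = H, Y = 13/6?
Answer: -283131/11 ≈ -25739.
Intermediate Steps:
Y = 13/6 (Y = 13*(⅙) = 13/6 ≈ 2.1667)
S(c) = 8/c
-25739 - S(44) = -25739 - 8/44 = -25739 - 1*2/11 = -25739 - 2/11 = -283131/11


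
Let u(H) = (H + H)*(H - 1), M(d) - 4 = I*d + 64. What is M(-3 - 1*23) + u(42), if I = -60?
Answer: 5072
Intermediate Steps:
M(d) = 68 - 60*d (M(d) = 4 + (-60*d + 64) = 4 + (64 - 60*d) = 68 - 60*d)
u(H) = 2*H*(-1 + H) (u(H) = (2*H)*(-1 + H) = 2*H*(-1 + H))
M(-3 - 1*23) + u(42) = (68 - 60*(-3 - 1*23)) + 2*42*(-1 + 42) = (68 - 60*(-3 - 23)) + 2*42*41 = (68 - 60*(-26)) + 3444 = (68 + 1560) + 3444 = 1628 + 3444 = 5072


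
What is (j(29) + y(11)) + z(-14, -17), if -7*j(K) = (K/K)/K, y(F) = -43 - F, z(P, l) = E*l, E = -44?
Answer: 140881/203 ≈ 694.00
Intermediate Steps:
z(P, l) = -44*l
j(K) = -1/(7*K) (j(K) = -K/K/(7*K) = -1/(7*K))
(j(29) + y(11)) + z(-14, -17) = (-1/7/29 + (-43 - 1*11)) - 44*(-17) = (-1/7*1/29 + (-43 - 11)) + 748 = (-1/203 - 54) + 748 = -10963/203 + 748 = 140881/203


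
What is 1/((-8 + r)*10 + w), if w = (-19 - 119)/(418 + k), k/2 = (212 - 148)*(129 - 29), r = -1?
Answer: -2203/198293 ≈ -0.011110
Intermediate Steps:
k = 12800 (k = 2*((212 - 148)*(129 - 29)) = 2*(64*100) = 2*6400 = 12800)
w = -23/2203 (w = (-19 - 119)/(418 + 12800) = -138/13218 = -138*1/13218 = -23/2203 ≈ -0.010440)
1/((-8 + r)*10 + w) = 1/((-8 - 1)*10 - 23/2203) = 1/(-9*10 - 23/2203) = 1/(-90 - 23/2203) = 1/(-198293/2203) = -2203/198293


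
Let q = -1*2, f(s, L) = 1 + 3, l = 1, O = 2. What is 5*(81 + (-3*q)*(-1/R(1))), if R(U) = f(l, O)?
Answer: 795/2 ≈ 397.50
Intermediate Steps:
f(s, L) = 4
R(U) = 4
q = -2
5*(81 + (-3*q)*(-1/R(1))) = 5*(81 + (-3*(-2))*(-1/4)) = 5*(81 + 6*(-1*¼)) = 5*(81 + 6*(-¼)) = 5*(81 - 3/2) = 5*(159/2) = 795/2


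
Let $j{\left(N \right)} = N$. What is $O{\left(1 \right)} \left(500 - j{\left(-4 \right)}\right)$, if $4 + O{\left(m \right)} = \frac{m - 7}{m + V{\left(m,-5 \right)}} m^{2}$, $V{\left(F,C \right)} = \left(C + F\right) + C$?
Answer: $-1638$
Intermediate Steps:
$V{\left(F,C \right)} = F + 2 C$
$O{\left(m \right)} = -4 + \frac{m^{2} \left(-7 + m\right)}{-10 + 2 m}$ ($O{\left(m \right)} = -4 + \frac{m - 7}{m + \left(m + 2 \left(-5\right)\right)} m^{2} = -4 + \frac{-7 + m}{m + \left(m - 10\right)} m^{2} = -4 + \frac{-7 + m}{m + \left(-10 + m\right)} m^{2} = -4 + \frac{-7 + m}{-10 + 2 m} m^{2} = -4 + \frac{m^{2} \left(-7 + m\right)}{-10 + 2 m}$)
$O{\left(1 \right)} \left(500 - j{\left(-4 \right)}\right) = \frac{40 + 1^{3} - 8 - 7 \cdot 1^{2}}{2 \left(-5 + 1\right)} \left(500 - -4\right) = \frac{40 + 1 - 8 - 7}{2 \left(-4\right)} \left(500 + 4\right) = \frac{1}{2} \left(- \frac{1}{4}\right) \left(40 + 1 - 8 - 7\right) 504 = \frac{1}{2} \left(- \frac{1}{4}\right) 26 \cdot 504 = \left(- \frac{13}{4}\right) 504 = -1638$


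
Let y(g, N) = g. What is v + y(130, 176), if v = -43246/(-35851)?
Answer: 4703876/35851 ≈ 131.21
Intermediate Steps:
v = 43246/35851 (v = -43246*(-1/35851) = 43246/35851 ≈ 1.2063)
v + y(130, 176) = 43246/35851 + 130 = 4703876/35851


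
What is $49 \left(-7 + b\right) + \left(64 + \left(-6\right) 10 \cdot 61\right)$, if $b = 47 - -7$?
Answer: $-1293$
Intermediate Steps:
$b = 54$ ($b = 47 + 7 = 54$)
$49 \left(-7 + b\right) + \left(64 + \left(-6\right) 10 \cdot 61\right) = 49 \left(-7 + 54\right) + \left(64 + \left(-6\right) 10 \cdot 61\right) = 49 \cdot 47 + \left(64 - 3660\right) = 2303 + \left(64 - 3660\right) = 2303 - 3596 = -1293$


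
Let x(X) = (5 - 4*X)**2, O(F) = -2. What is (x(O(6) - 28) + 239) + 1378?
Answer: 17242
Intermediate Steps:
(x(O(6) - 28) + 239) + 1378 = ((-5 + 4*(-2 - 28))**2 + 239) + 1378 = ((-5 + 4*(-30))**2 + 239) + 1378 = ((-5 - 120)**2 + 239) + 1378 = ((-125)**2 + 239) + 1378 = (15625 + 239) + 1378 = 15864 + 1378 = 17242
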